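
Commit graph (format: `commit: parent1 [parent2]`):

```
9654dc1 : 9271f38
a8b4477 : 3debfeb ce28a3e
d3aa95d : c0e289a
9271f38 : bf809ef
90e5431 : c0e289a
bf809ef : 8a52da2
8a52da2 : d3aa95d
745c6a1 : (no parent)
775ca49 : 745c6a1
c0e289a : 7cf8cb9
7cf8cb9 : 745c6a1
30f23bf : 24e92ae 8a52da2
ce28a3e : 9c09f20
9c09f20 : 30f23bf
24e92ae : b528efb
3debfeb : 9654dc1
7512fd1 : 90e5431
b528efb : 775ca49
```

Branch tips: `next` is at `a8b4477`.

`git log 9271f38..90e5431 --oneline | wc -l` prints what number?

Reachable from 90e5431: {745c6a1, 7cf8cb9, 90e5431, c0e289a}.
Reachable from 9271f38: {745c6a1, 7cf8cb9, 8a52da2, 9271f38, bf809ef, c0e289a, d3aa95d}.
In 90e5431's history but not 9271f38's: {90e5431} — 1 commit.

1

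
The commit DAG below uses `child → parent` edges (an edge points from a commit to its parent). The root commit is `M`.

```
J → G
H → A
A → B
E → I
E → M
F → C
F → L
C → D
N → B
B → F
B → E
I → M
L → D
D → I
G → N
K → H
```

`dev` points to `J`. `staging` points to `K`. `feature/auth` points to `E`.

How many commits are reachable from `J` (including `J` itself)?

11

Walking parent pointers from J: reachable set = {B, C, D, E, F, G, I, J, L, M, N}.
That is 11 commits.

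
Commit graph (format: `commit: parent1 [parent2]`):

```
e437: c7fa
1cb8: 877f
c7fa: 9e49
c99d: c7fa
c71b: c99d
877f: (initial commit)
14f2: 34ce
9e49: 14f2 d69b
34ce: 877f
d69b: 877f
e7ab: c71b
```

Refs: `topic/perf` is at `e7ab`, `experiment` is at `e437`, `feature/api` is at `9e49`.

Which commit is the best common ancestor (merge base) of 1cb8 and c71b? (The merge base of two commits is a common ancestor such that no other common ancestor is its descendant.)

877f

Ancestors of 1cb8: {1cb8, 877f}.
Ancestors of c71b: {14f2, 34ce, 877f, 9e49, c71b, c7fa, c99d, d69b}.
Common ancestors: {877f}.
The only common ancestor is 877f, so it is the merge base.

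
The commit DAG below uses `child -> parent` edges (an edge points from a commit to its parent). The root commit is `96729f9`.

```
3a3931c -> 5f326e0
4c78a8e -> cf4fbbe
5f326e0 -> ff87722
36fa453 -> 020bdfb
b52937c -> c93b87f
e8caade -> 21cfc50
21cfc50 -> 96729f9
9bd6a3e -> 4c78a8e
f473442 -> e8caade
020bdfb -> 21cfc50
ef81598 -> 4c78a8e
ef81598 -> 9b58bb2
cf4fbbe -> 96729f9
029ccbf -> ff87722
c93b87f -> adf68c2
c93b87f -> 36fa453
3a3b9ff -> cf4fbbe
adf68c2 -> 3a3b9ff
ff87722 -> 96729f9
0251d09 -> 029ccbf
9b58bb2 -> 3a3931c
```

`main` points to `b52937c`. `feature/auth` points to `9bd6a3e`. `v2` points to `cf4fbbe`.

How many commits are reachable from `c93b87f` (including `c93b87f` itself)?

8

Walking parent pointers from c93b87f: reachable set = {020bdfb, 21cfc50, 36fa453, 3a3b9ff, 96729f9, adf68c2, c93b87f, cf4fbbe}.
That is 8 commits.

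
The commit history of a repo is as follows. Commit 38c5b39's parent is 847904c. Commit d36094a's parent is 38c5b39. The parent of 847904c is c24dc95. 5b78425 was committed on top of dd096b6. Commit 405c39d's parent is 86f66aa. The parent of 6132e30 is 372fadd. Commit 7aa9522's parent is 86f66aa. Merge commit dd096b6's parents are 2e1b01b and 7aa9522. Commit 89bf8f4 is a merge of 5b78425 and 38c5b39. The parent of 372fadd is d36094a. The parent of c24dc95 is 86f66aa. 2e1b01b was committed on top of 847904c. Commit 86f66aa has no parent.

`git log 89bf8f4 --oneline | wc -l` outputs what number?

Walking parent pointers from 89bf8f4: reachable set = {2e1b01b, 38c5b39, 5b78425, 7aa9522, 847904c, 86f66aa, 89bf8f4, c24dc95, dd096b6}.
That is 9 commits.

9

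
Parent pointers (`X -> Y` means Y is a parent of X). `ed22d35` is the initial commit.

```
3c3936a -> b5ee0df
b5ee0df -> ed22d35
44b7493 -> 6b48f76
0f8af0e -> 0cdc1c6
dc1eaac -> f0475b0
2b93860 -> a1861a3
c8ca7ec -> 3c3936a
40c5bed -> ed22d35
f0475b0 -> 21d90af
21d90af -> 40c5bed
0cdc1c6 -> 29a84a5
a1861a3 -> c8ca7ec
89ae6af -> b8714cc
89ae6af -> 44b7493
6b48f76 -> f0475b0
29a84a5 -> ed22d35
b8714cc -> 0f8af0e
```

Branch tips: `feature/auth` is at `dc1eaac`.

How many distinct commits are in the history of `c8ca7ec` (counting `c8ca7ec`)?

Walking parent pointers from c8ca7ec: reachable set = {3c3936a, b5ee0df, c8ca7ec, ed22d35}.
That is 4 commits.

4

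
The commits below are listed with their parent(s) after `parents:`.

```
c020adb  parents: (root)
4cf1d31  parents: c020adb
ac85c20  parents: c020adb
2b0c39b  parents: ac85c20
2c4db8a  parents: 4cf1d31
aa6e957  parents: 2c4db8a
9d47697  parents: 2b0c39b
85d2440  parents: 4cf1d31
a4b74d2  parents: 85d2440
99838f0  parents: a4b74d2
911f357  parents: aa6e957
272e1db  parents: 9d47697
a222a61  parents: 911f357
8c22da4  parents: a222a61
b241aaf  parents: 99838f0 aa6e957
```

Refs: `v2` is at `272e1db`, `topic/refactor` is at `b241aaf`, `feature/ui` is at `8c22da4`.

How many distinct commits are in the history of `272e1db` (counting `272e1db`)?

5

Walking parent pointers from 272e1db: reachable set = {272e1db, 2b0c39b, 9d47697, ac85c20, c020adb}.
That is 5 commits.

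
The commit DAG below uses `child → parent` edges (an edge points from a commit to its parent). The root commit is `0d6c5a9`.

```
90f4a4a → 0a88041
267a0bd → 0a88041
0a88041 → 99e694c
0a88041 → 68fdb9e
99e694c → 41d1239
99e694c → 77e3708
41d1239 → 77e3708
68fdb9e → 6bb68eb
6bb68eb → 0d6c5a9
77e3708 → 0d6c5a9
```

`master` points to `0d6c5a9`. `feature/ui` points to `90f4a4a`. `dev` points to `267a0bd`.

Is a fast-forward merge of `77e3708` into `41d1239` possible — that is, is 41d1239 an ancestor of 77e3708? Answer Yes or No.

A fast-forward from 41d1239 to 77e3708 is possible iff 41d1239 is an ancestor of 77e3708.
Ancestors of 77e3708: {0d6c5a9, 77e3708}.
41d1239 is not among them, so fast-forward is not possible.

No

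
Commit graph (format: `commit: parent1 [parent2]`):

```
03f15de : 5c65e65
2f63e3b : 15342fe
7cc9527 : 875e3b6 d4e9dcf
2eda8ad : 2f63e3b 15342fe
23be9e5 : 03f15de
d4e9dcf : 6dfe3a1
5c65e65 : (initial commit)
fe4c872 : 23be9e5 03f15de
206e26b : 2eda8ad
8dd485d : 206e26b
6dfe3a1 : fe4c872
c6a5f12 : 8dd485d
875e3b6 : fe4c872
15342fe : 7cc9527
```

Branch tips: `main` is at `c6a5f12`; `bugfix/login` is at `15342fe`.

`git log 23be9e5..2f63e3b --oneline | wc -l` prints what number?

Reachable from 2f63e3b: {03f15de, 15342fe, 23be9e5, 2f63e3b, 5c65e65, 6dfe3a1, 7cc9527, 875e3b6, d4e9dcf, fe4c872}.
Reachable from 23be9e5: {03f15de, 23be9e5, 5c65e65}.
In 2f63e3b's history but not 23be9e5's: {15342fe, 2f63e3b, 6dfe3a1, 7cc9527, 875e3b6, d4e9dcf, fe4c872} — 7 commits.

7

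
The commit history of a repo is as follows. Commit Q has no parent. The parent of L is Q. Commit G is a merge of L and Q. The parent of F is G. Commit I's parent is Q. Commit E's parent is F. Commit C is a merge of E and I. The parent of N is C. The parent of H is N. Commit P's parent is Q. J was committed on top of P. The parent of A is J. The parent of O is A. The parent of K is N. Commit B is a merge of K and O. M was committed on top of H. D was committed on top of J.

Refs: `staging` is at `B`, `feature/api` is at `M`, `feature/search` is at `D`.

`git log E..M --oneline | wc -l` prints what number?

Reachable from M: {C, E, F, G, H, I, L, M, N, Q}.
Reachable from E: {E, F, G, L, Q}.
In M's history but not E's: {C, H, I, M, N} — 5 commits.

5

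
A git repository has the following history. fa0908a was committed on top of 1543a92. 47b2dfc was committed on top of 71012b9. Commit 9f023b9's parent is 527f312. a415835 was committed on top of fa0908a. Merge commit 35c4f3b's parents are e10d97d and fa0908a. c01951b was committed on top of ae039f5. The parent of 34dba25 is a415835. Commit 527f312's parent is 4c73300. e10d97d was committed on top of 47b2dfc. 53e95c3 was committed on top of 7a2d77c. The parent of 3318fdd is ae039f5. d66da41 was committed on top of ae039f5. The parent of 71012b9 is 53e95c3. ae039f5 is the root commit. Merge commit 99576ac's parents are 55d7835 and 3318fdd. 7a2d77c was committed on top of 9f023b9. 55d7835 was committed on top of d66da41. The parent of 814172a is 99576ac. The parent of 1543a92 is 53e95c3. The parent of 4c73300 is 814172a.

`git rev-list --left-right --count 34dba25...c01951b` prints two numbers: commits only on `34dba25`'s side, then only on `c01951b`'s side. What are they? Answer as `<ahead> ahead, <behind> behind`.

14 ahead, 1 behind

Reachable from 34dba25: {1543a92, 3318fdd, 34dba25, 4c73300, 527f312, 53e95c3, 55d7835, 7a2d77c, 814172a, 99576ac, 9f023b9, a415835, ae039f5, d66da41, fa0908a}.
Reachable from c01951b: {ae039f5, c01951b}.
Only in 34dba25's history (ahead): {1543a92, 3318fdd, 34dba25, 4c73300, 527f312, 53e95c3, 55d7835, 7a2d77c, 814172a, 99576ac, 9f023b9, a415835, d66da41, fa0908a} — 14.
Only in c01951b's history (behind): {c01951b} — 1.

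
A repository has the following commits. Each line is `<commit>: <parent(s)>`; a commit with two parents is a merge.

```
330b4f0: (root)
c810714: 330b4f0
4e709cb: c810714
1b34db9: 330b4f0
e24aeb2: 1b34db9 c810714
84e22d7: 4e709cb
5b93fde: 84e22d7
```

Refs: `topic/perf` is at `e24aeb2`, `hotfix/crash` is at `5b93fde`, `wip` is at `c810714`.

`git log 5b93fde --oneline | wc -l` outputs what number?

5

Walking parent pointers from 5b93fde: reachable set = {330b4f0, 4e709cb, 5b93fde, 84e22d7, c810714}.
That is 5 commits.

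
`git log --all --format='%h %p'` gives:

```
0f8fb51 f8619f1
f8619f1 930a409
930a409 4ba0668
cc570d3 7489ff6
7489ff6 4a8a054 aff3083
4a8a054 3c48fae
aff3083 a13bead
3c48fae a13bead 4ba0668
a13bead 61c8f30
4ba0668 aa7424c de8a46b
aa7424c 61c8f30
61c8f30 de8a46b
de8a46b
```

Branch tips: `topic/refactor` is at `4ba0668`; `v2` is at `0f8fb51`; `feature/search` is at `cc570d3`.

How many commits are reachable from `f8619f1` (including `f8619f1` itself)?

6

Walking parent pointers from f8619f1: reachable set = {4ba0668, 61c8f30, 930a409, aa7424c, de8a46b, f8619f1}.
That is 6 commits.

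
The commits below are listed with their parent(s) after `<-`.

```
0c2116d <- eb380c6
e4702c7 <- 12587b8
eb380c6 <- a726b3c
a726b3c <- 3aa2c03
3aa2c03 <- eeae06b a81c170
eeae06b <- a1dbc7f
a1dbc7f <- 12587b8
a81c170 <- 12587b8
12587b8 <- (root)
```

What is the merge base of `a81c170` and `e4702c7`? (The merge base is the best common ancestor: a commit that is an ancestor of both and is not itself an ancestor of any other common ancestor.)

12587b8

Ancestors of a81c170: {12587b8, a81c170}.
Ancestors of e4702c7: {12587b8, e4702c7}.
Common ancestors: {12587b8}.
The only common ancestor is 12587b8, so it is the merge base.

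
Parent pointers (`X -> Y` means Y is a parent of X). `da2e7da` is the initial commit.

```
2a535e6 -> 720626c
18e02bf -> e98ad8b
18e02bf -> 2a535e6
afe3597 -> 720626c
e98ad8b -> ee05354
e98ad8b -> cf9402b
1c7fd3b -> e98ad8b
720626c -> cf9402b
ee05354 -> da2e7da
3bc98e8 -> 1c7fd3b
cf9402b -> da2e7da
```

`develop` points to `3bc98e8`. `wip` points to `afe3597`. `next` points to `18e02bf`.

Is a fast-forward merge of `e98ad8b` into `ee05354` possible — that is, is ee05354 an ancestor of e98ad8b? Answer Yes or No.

Yes

A fast-forward from ee05354 to e98ad8b is possible iff ee05354 is an ancestor of e98ad8b.
Ancestors of e98ad8b: {cf9402b, da2e7da, e98ad8b, ee05354}.
ee05354 is among them, so fast-forward is possible.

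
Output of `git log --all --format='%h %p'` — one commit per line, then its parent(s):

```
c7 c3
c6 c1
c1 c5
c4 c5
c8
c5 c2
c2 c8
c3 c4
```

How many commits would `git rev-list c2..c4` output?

Reachable from c4: {c2, c4, c5, c8}.
Reachable from c2: {c2, c8}.
In c4's history but not c2's: {c4, c5} — 2 commits.

2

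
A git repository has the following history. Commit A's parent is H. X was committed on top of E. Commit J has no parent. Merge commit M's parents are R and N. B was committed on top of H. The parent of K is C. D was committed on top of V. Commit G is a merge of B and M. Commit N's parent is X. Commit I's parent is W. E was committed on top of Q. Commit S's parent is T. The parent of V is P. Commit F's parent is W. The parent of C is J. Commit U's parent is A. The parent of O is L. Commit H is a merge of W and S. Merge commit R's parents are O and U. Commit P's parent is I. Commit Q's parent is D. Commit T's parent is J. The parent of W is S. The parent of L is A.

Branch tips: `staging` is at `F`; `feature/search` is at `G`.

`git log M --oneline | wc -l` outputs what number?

19

Walking parent pointers from M: reachable set = {A, D, E, H, I, J, L, M, N, O, P, Q, R, S, T, U, V, W, X}.
That is 19 commits.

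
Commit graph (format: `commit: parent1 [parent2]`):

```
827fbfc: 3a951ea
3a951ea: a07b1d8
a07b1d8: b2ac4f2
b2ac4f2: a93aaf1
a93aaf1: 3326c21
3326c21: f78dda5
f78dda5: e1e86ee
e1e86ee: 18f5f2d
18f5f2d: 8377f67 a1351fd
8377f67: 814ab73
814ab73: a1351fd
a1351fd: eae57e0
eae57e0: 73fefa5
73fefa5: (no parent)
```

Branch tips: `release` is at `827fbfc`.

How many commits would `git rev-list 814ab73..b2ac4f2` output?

7

Reachable from b2ac4f2: {18f5f2d, 3326c21, 73fefa5, 814ab73, 8377f67, a1351fd, a93aaf1, b2ac4f2, e1e86ee, eae57e0, f78dda5}.
Reachable from 814ab73: {73fefa5, 814ab73, a1351fd, eae57e0}.
In b2ac4f2's history but not 814ab73's: {18f5f2d, 3326c21, 8377f67, a93aaf1, b2ac4f2, e1e86ee, f78dda5} — 7 commits.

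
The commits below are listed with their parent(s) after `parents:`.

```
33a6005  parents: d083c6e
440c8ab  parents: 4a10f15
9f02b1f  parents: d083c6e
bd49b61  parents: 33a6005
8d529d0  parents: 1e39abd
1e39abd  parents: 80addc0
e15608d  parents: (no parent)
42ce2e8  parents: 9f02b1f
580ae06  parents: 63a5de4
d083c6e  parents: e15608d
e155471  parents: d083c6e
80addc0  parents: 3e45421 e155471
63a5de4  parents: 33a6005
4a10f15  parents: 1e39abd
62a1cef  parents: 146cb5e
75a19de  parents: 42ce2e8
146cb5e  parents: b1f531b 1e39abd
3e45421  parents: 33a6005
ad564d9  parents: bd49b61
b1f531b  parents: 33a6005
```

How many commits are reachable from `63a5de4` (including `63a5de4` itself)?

4

Walking parent pointers from 63a5de4: reachable set = {33a6005, 63a5de4, d083c6e, e15608d}.
That is 4 commits.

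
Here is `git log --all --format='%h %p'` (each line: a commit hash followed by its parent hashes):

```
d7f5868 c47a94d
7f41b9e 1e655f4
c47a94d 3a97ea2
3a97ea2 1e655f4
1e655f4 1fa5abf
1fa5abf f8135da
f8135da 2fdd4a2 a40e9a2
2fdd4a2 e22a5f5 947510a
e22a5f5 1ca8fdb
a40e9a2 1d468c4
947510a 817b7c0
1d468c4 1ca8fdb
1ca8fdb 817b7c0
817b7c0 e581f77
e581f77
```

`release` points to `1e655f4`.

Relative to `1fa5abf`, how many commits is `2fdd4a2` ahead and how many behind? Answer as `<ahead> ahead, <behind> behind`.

0 ahead, 4 behind

Reachable from 2fdd4a2: {1ca8fdb, 2fdd4a2, 817b7c0, 947510a, e22a5f5, e581f77}.
Reachable from 1fa5abf: {1ca8fdb, 1d468c4, 1fa5abf, 2fdd4a2, 817b7c0, 947510a, a40e9a2, e22a5f5, e581f77, f8135da}.
Only in 2fdd4a2's history (ahead): {} — 0.
Only in 1fa5abf's history (behind): {1d468c4, 1fa5abf, a40e9a2, f8135da} — 4.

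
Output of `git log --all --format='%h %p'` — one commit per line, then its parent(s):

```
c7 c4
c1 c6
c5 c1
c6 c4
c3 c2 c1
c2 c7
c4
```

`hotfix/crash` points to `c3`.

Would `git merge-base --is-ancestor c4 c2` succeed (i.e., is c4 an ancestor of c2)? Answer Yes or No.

Yes

Ancestors of c2 (commits reachable by following parents): {c2, c4, c7}.
c4 is in that set, so it is an ancestor of c2.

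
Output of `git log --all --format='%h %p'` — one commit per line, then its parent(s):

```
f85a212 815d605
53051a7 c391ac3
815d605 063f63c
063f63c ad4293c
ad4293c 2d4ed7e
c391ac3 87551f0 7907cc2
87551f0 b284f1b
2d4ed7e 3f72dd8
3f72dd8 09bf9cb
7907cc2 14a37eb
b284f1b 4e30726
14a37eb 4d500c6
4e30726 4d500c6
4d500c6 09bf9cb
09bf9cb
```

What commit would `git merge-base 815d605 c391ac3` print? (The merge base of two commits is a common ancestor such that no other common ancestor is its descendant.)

09bf9cb

Ancestors of 815d605: {063f63c, 09bf9cb, 2d4ed7e, 3f72dd8, 815d605, ad4293c}.
Ancestors of c391ac3: {09bf9cb, 14a37eb, 4d500c6, 4e30726, 7907cc2, 87551f0, b284f1b, c391ac3}.
Common ancestors: {09bf9cb}.
The only common ancestor is 09bf9cb, so it is the merge base.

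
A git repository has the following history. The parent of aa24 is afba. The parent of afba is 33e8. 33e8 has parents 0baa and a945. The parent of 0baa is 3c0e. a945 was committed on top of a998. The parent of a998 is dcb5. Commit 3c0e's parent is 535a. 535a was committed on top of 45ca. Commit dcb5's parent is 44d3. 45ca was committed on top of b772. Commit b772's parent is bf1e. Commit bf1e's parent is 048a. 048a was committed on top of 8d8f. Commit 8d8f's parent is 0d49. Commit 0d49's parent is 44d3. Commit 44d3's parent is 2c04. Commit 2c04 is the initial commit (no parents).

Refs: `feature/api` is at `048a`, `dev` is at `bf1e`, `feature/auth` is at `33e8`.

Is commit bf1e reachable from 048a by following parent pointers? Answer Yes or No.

Ancestors of 048a: {048a, 0d49, 2c04, 44d3, 8d8f}.
bf1e is not in that set, so it is not an ancestor of 048a.

No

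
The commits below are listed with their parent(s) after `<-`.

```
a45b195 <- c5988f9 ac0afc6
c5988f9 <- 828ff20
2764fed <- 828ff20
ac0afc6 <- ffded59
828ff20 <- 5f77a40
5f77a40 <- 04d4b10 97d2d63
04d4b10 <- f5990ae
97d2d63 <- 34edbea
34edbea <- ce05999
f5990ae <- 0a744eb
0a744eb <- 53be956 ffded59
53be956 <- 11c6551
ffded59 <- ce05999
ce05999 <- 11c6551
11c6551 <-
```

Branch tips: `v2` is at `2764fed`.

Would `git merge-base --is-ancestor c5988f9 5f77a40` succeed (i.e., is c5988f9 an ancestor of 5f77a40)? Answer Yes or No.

No

Ancestors of 5f77a40: {04d4b10, 0a744eb, 11c6551, 34edbea, 53be956, 5f77a40, 97d2d63, ce05999, f5990ae, ffded59}.
c5988f9 is not in that set, so it is not an ancestor of 5f77a40.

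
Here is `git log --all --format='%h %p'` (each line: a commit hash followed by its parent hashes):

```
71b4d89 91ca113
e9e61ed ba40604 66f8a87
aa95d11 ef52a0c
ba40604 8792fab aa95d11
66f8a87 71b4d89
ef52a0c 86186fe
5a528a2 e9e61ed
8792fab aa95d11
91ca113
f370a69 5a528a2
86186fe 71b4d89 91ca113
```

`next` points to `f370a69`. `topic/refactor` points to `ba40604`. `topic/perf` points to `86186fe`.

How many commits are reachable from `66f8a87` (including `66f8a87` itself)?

3

Walking parent pointers from 66f8a87: reachable set = {66f8a87, 71b4d89, 91ca113}.
That is 3 commits.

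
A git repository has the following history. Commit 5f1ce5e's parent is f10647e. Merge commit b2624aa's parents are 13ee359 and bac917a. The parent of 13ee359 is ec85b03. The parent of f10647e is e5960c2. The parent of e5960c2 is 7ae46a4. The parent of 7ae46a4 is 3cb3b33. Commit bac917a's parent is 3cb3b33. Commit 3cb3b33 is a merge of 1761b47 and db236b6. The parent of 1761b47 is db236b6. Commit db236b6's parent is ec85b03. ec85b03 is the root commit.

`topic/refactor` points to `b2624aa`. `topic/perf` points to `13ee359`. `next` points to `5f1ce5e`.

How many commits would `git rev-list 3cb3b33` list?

Walking parent pointers from 3cb3b33: reachable set = {1761b47, 3cb3b33, db236b6, ec85b03}.
That is 4 commits.

4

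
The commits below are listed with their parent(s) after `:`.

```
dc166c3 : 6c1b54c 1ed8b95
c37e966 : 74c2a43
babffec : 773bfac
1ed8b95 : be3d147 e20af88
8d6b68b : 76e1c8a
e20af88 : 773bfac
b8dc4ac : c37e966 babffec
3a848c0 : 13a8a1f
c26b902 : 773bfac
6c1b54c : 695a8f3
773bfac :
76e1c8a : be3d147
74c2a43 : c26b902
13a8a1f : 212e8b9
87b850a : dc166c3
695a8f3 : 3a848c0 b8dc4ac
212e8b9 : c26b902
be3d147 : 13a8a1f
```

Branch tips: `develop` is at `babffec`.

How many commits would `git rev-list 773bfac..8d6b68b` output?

6

Reachable from 8d6b68b: {13a8a1f, 212e8b9, 76e1c8a, 773bfac, 8d6b68b, be3d147, c26b902}.
Reachable from 773bfac: {773bfac}.
In 8d6b68b's history but not 773bfac's: {13a8a1f, 212e8b9, 76e1c8a, 8d6b68b, be3d147, c26b902} — 6 commits.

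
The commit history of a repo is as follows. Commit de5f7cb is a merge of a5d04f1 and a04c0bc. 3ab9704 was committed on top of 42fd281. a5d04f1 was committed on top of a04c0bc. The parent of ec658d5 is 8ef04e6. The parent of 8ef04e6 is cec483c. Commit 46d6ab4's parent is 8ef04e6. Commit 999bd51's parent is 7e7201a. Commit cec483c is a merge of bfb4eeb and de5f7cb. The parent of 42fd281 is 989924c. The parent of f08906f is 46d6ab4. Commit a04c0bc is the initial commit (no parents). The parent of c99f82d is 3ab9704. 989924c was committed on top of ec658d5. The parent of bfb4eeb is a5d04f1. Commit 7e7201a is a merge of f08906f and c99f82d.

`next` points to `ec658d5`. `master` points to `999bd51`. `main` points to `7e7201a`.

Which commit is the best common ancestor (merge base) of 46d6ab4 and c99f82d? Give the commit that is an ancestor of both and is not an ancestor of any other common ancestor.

8ef04e6

Ancestors of 46d6ab4: {46d6ab4, 8ef04e6, a04c0bc, a5d04f1, bfb4eeb, cec483c, de5f7cb}.
Ancestors of c99f82d: {3ab9704, 42fd281, 8ef04e6, 989924c, a04c0bc, a5d04f1, bfb4eeb, c99f82d, cec483c, de5f7cb, ec658d5}.
Common ancestors: {8ef04e6, a04c0bc, a5d04f1, bfb4eeb, cec483c, de5f7cb}.
Among these, 8ef04e6 is not an ancestor of any other common ancestor — it is the merge base.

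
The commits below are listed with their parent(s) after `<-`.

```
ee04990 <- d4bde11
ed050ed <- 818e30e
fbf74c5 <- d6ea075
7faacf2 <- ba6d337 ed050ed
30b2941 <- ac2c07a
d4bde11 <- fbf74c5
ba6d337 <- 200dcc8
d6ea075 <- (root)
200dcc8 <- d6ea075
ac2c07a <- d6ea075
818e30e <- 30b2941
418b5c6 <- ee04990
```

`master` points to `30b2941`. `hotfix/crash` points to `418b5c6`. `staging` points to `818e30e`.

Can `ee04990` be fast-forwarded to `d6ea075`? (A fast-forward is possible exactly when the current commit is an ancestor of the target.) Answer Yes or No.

No

A fast-forward from ee04990 to d6ea075 is possible iff ee04990 is an ancestor of d6ea075.
Ancestors of d6ea075: {d6ea075}.
ee04990 is not among them, so fast-forward is not possible.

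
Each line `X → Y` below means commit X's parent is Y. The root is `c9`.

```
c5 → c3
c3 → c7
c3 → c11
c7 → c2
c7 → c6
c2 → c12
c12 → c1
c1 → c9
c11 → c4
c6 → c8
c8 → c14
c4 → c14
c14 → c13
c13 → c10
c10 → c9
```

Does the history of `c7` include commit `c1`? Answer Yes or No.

Ancestors of c7 (commits reachable by following parents): {c1, c10, c12, c13, c14, c2, c6, c7, c8, c9}.
c1 is in that set, so it is an ancestor of c7.

Yes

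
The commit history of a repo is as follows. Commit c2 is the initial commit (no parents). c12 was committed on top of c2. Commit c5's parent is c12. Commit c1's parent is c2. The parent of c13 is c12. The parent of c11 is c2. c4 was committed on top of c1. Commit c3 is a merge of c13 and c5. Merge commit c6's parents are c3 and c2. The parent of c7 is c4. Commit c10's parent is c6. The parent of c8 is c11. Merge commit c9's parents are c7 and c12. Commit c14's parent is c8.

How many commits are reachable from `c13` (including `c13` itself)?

Walking parent pointers from c13: reachable set = {c12, c13, c2}.
That is 3 commits.

3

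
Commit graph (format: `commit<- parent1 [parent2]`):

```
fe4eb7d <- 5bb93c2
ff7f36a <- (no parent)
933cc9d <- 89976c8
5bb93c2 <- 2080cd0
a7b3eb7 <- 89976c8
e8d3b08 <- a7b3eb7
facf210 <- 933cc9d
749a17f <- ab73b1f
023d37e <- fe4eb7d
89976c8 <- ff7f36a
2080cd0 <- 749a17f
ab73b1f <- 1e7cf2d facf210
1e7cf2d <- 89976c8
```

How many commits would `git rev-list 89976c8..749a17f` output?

5

Reachable from 749a17f: {1e7cf2d, 749a17f, 89976c8, 933cc9d, ab73b1f, facf210, ff7f36a}.
Reachable from 89976c8: {89976c8, ff7f36a}.
In 749a17f's history but not 89976c8's: {1e7cf2d, 749a17f, 933cc9d, ab73b1f, facf210} — 5 commits.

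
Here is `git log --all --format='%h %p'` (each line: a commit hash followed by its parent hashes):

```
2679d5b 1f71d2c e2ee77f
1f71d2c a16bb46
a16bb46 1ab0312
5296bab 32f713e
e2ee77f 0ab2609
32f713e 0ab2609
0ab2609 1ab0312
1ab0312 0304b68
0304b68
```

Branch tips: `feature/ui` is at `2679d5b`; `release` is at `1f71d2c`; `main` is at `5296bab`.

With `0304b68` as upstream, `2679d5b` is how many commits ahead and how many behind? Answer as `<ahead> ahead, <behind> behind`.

6 ahead, 0 behind

Reachable from 2679d5b: {0304b68, 0ab2609, 1ab0312, 1f71d2c, 2679d5b, a16bb46, e2ee77f}.
Reachable from 0304b68: {0304b68}.
Only in 2679d5b's history (ahead): {0ab2609, 1ab0312, 1f71d2c, 2679d5b, a16bb46, e2ee77f} — 6.
Only in 0304b68's history (behind): {} — 0.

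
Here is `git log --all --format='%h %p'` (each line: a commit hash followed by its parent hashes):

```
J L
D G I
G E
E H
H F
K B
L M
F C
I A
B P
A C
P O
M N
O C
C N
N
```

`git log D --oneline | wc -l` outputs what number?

9

Walking parent pointers from D: reachable set = {A, C, D, E, F, G, H, I, N}.
That is 9 commits.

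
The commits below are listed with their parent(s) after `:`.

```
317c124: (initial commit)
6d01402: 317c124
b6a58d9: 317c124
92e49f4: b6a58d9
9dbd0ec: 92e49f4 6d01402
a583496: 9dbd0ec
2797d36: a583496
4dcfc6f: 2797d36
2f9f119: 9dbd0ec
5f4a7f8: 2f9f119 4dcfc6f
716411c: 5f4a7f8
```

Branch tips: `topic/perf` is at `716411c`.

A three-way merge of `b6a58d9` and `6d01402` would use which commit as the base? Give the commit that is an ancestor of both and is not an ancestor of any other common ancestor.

317c124

Ancestors of b6a58d9: {317c124, b6a58d9}.
Ancestors of 6d01402: {317c124, 6d01402}.
Common ancestors: {317c124}.
The only common ancestor is 317c124, so it is the merge base.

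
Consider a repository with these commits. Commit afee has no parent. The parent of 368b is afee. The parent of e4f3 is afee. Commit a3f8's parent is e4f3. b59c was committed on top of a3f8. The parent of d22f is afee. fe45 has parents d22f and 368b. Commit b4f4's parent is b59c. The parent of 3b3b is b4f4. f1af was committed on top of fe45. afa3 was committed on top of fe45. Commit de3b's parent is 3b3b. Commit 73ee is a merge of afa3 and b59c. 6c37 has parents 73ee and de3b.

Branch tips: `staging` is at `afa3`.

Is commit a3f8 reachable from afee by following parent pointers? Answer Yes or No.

No

Ancestors of afee: {afee}.
a3f8 is not in that set, so it is not an ancestor of afee.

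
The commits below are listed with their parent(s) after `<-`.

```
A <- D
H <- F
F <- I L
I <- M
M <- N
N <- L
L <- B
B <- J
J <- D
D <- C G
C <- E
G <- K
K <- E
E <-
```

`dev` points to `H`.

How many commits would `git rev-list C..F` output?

10

Reachable from F: {B, C, D, E, F, G, I, J, K, L, M, N}.
Reachable from C: {C, E}.
In F's history but not C's: {B, D, F, G, I, J, K, L, M, N} — 10 commits.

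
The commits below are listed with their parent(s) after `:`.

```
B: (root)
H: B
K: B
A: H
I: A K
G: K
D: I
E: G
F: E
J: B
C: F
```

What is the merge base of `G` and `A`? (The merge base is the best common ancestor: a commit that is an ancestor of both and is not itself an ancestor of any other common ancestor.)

Ancestors of G: {B, G, K}.
Ancestors of A: {A, B, H}.
Common ancestors: {B}.
The only common ancestor is B, so it is the merge base.

B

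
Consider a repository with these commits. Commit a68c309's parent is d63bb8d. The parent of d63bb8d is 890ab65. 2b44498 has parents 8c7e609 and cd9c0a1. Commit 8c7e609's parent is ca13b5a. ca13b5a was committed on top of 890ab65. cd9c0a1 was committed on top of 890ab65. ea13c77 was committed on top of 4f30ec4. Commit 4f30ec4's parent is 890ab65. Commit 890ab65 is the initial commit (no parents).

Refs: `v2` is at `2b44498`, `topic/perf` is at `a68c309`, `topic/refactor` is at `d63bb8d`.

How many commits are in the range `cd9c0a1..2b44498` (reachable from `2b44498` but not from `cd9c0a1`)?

Reachable from 2b44498: {2b44498, 890ab65, 8c7e609, ca13b5a, cd9c0a1}.
Reachable from cd9c0a1: {890ab65, cd9c0a1}.
In 2b44498's history but not cd9c0a1's: {2b44498, 8c7e609, ca13b5a} — 3 commits.

3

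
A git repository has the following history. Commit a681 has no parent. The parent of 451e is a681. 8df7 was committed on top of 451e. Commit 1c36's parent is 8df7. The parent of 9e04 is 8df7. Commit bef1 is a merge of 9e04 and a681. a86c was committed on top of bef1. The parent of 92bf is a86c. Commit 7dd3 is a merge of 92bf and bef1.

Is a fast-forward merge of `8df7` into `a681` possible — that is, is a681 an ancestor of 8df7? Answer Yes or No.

A fast-forward from a681 to 8df7 is possible iff a681 is an ancestor of 8df7.
Ancestors of 8df7: {451e, 8df7, a681}.
a681 is among them, so fast-forward is possible.

Yes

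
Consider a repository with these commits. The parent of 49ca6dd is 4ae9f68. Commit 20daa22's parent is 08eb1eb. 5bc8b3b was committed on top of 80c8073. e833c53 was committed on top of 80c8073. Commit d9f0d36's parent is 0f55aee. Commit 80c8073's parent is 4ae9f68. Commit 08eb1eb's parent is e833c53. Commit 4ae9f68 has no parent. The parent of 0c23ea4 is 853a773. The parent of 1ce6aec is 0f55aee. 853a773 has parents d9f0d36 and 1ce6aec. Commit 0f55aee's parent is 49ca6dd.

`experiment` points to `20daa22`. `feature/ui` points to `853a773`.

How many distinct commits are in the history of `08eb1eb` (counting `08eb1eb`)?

Walking parent pointers from 08eb1eb: reachable set = {08eb1eb, 4ae9f68, 80c8073, e833c53}.
That is 4 commits.

4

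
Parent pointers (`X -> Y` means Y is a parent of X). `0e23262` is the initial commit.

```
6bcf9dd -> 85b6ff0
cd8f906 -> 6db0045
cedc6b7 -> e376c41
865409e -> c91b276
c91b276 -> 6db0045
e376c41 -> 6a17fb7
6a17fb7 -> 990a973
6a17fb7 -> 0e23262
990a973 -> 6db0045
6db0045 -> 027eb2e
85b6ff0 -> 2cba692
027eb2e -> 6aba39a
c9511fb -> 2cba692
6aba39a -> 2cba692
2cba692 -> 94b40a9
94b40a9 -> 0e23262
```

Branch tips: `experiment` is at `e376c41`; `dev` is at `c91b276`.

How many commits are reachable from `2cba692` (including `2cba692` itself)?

Walking parent pointers from 2cba692: reachable set = {0e23262, 2cba692, 94b40a9}.
That is 3 commits.

3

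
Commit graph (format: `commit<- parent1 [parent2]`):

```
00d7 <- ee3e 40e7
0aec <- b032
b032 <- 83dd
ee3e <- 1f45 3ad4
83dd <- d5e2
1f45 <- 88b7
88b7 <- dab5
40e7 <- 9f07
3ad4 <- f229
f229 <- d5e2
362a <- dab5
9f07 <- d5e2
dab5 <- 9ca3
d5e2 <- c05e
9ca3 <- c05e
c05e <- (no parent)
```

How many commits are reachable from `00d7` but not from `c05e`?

Reachable from 00d7: {00d7, 1f45, 3ad4, 40e7, 88b7, 9ca3, 9f07, c05e, d5e2, dab5, ee3e, f229}.
Reachable from c05e: {c05e}.
In 00d7's history but not c05e's: {00d7, 1f45, 3ad4, 40e7, 88b7, 9ca3, 9f07, d5e2, dab5, ee3e, f229} — 11 commits.

11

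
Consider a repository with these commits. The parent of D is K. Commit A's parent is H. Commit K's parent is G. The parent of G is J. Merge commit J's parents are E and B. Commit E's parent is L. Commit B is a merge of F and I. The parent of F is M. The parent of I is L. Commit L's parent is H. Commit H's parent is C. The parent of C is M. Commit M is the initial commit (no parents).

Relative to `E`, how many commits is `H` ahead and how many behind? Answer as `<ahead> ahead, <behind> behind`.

Reachable from H: {C, H, M}.
Reachable from E: {C, E, H, L, M}.
Only in H's history (ahead): {} — 0.
Only in E's history (behind): {E, L} — 2.

0 ahead, 2 behind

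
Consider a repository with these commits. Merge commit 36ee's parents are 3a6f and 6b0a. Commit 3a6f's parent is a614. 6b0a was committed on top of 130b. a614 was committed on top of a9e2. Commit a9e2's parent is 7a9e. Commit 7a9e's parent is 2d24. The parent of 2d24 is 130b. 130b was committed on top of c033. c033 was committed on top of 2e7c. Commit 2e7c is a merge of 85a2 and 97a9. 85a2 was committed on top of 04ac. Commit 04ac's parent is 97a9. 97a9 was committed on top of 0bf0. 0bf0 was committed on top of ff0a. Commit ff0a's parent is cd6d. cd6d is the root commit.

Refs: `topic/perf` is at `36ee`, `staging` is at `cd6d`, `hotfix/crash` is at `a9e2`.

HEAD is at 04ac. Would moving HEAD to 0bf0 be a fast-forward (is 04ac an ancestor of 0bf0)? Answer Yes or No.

No

A fast-forward from 04ac to 0bf0 is possible iff 04ac is an ancestor of 0bf0.
Ancestors of 0bf0: {0bf0, cd6d, ff0a}.
04ac is not among them, so fast-forward is not possible.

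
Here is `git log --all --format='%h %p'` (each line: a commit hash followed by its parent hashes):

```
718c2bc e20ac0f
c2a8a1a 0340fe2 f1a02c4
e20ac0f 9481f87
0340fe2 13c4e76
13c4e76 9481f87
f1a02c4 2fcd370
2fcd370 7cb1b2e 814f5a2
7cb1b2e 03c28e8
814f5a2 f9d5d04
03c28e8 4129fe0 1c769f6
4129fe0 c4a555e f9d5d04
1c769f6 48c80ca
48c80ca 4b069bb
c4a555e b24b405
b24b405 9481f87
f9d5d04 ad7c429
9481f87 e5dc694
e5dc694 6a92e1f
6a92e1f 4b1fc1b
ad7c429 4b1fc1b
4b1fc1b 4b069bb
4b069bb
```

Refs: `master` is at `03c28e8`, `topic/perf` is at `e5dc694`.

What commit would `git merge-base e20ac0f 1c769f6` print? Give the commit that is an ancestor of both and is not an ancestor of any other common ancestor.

4b069bb

Ancestors of e20ac0f: {4b069bb, 4b1fc1b, 6a92e1f, 9481f87, e20ac0f, e5dc694}.
Ancestors of 1c769f6: {1c769f6, 48c80ca, 4b069bb}.
Common ancestors: {4b069bb}.
The only common ancestor is 4b069bb, so it is the merge base.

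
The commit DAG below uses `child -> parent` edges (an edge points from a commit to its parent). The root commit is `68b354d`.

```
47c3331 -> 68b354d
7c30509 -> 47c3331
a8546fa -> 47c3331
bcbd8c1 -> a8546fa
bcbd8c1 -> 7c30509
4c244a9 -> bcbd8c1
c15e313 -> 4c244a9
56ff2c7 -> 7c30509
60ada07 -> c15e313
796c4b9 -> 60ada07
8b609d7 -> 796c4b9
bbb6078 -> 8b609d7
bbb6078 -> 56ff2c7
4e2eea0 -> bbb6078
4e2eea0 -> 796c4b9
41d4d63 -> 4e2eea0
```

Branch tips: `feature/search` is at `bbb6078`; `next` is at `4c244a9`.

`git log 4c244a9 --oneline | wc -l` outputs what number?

6

Walking parent pointers from 4c244a9: reachable set = {47c3331, 4c244a9, 68b354d, 7c30509, a8546fa, bcbd8c1}.
That is 6 commits.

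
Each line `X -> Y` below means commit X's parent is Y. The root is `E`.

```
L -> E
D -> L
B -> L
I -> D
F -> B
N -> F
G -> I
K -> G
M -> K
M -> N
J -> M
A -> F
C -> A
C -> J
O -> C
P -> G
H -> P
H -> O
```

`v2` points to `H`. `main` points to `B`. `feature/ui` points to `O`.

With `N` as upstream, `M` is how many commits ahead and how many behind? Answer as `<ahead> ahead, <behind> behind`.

5 ahead, 0 behind

Reachable from M: {B, D, E, F, G, I, K, L, M, N}.
Reachable from N: {B, E, F, L, N}.
Only in M's history (ahead): {D, G, I, K, M} — 5.
Only in N's history (behind): {} — 0.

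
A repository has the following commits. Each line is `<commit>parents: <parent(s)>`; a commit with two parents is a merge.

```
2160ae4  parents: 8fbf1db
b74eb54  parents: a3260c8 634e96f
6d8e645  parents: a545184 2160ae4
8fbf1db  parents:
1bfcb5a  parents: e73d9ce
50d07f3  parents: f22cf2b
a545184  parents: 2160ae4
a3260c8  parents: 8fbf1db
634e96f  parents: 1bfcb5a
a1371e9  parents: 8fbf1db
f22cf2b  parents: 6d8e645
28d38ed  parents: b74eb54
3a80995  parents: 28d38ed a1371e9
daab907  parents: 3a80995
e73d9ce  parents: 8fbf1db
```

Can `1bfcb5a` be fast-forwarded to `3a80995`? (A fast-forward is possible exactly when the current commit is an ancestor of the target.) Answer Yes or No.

A fast-forward from 1bfcb5a to 3a80995 is possible iff 1bfcb5a is an ancestor of 3a80995.
Ancestors of 3a80995: {1bfcb5a, 28d38ed, 3a80995, 634e96f, 8fbf1db, a1371e9, a3260c8, b74eb54, e73d9ce}.
1bfcb5a is among them, so fast-forward is possible.

Yes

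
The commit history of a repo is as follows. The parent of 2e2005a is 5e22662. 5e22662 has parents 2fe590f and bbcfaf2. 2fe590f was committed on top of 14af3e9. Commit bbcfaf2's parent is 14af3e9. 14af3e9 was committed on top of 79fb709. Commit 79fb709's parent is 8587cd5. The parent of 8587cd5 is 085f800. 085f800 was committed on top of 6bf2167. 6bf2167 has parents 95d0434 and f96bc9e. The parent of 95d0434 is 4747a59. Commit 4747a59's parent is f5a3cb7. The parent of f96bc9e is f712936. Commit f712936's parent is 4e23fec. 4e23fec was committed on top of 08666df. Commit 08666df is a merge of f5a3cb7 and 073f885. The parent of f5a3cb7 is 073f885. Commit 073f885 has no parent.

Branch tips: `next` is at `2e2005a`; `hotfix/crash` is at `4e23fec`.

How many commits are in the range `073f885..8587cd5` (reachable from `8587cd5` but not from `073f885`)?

10

Reachable from 8587cd5: {073f885, 085f800, 08666df, 4747a59, 4e23fec, 6bf2167, 8587cd5, 95d0434, f5a3cb7, f712936, f96bc9e}.
Reachable from 073f885: {073f885}.
In 8587cd5's history but not 073f885's: {085f800, 08666df, 4747a59, 4e23fec, 6bf2167, 8587cd5, 95d0434, f5a3cb7, f712936, f96bc9e} — 10 commits.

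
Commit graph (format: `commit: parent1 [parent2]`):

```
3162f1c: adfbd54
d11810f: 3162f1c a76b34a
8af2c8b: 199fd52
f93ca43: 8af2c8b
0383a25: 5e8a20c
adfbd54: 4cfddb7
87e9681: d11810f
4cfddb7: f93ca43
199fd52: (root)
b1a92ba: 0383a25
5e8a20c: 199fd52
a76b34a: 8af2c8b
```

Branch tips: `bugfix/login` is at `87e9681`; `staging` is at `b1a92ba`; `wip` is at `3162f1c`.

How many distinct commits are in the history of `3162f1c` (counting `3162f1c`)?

6

Walking parent pointers from 3162f1c: reachable set = {199fd52, 3162f1c, 4cfddb7, 8af2c8b, adfbd54, f93ca43}.
That is 6 commits.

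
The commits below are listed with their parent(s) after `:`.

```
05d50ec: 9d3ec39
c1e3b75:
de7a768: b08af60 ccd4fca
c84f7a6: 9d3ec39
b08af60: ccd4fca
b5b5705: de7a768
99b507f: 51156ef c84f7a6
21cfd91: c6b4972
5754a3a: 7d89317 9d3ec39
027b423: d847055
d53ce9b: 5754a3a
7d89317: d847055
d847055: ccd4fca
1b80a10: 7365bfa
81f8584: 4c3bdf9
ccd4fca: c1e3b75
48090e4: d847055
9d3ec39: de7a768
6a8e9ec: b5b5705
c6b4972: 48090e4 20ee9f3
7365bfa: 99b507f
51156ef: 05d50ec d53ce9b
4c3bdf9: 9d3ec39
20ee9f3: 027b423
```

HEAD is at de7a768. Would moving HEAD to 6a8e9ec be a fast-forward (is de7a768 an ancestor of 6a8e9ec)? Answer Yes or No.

Yes

A fast-forward from de7a768 to 6a8e9ec is possible iff de7a768 is an ancestor of 6a8e9ec.
Ancestors of 6a8e9ec: {6a8e9ec, b08af60, b5b5705, c1e3b75, ccd4fca, de7a768}.
de7a768 is among them, so fast-forward is possible.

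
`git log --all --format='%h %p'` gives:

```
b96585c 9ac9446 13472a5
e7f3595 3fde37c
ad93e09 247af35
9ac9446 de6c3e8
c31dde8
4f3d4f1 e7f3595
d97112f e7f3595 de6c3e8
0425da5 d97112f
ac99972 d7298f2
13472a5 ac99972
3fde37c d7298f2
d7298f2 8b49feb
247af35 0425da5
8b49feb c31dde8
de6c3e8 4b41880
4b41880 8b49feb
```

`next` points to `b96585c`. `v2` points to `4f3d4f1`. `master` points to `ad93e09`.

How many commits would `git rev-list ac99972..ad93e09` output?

8

Reachable from ad93e09: {0425da5, 247af35, 3fde37c, 4b41880, 8b49feb, ad93e09, c31dde8, d7298f2, d97112f, de6c3e8, e7f3595}.
Reachable from ac99972: {8b49feb, ac99972, c31dde8, d7298f2}.
In ad93e09's history but not ac99972's: {0425da5, 247af35, 3fde37c, 4b41880, ad93e09, d97112f, de6c3e8, e7f3595} — 8 commits.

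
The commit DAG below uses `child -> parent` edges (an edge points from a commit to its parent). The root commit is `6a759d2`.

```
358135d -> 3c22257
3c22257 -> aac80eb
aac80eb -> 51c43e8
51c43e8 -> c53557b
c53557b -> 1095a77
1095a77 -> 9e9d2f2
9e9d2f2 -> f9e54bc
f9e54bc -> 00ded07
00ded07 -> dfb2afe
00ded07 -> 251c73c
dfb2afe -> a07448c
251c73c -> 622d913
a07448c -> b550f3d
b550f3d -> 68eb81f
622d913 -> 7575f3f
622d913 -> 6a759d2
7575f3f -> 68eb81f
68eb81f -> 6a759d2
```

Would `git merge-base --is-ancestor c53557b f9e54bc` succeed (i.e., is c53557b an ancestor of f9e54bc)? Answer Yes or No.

Ancestors of f9e54bc: {00ded07, 251c73c, 622d913, 68eb81f, 6a759d2, 7575f3f, a07448c, b550f3d, dfb2afe, f9e54bc}.
c53557b is not in that set, so it is not an ancestor of f9e54bc.

No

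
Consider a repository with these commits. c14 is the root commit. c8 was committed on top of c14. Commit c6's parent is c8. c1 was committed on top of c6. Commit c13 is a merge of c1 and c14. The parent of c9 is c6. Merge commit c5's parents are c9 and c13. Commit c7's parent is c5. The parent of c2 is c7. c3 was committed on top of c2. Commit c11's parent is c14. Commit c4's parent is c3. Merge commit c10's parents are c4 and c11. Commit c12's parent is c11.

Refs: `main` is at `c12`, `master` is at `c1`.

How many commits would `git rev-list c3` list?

Walking parent pointers from c3: reachable set = {c1, c13, c14, c2, c3, c5, c6, c7, c8, c9}.
That is 10 commits.

10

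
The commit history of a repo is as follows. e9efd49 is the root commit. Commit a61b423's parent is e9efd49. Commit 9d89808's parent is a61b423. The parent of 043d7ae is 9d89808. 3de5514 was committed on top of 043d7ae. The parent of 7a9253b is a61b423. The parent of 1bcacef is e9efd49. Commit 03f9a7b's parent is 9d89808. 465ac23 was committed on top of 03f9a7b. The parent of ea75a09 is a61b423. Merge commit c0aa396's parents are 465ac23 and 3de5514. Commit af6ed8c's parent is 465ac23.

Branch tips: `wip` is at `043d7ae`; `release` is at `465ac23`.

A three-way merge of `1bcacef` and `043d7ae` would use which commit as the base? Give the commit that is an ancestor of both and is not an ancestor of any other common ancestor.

Ancestors of 1bcacef: {1bcacef, e9efd49}.
Ancestors of 043d7ae: {043d7ae, 9d89808, a61b423, e9efd49}.
Common ancestors: {e9efd49}.
The only common ancestor is e9efd49, so it is the merge base.

e9efd49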